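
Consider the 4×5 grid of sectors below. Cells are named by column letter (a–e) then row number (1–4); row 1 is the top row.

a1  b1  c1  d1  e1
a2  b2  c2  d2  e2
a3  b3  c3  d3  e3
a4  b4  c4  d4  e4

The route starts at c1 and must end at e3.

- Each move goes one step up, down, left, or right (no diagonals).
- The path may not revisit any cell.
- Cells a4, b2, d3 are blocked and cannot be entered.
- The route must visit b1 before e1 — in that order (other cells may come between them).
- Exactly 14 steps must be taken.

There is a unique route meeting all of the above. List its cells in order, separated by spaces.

The waypoints must appear in the order b1, e1, with no cell reused.
Route from c1: left 2 to a1, down 2 to a3, right 1 to b3, down 1 to b4, right 1 to c4, up 2 to c2, right 1 to d2, up 1 to d1, right 1 to e1, down 2 to e3 — 14 moves in all.
Check: order respected (b1 at step 1, e1 at step 12); 14 moves as required.

c1 b1 a1 a2 a3 b3 b4 c4 c3 c2 d2 d1 e1 e2 e3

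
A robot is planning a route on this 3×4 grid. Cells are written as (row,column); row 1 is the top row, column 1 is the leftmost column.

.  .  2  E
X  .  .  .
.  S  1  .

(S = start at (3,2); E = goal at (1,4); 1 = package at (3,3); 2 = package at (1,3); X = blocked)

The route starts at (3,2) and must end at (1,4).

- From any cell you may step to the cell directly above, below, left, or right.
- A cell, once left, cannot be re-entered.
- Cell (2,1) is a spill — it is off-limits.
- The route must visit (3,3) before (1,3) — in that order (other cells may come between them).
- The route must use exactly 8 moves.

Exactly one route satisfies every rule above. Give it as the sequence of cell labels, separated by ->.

The waypoints must appear in the order (3,3), (1,3), with no cell reused.
Route from (3,2): 2× right (reaching (3,4)), up to (2,4), 2× left (reaching (2,2)), up to (1,2), 2× right (reaching (1,4)) — 8 moves in all.
Check: order respected (1 at step 1, 2 at step 7); 8 moves as required.

(3,2) -> (3,3) -> (3,4) -> (2,4) -> (2,3) -> (2,2) -> (1,2) -> (1,3) -> (1,4)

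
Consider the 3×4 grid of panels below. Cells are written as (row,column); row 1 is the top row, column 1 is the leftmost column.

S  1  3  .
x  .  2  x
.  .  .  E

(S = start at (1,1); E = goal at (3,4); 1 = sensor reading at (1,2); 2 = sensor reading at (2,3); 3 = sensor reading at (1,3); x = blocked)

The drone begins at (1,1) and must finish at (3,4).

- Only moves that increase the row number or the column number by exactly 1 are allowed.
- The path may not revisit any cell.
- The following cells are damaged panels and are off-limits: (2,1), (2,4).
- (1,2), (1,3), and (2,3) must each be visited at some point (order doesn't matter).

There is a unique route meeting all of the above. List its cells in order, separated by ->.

(1,1) -> (1,2) -> (1,3) -> (2,3) -> (3,3) -> (3,4)

Moves only go right or down, so the column and row indices never decrease.
Route from (1,1): right 2 to (1,3), down 2 to (3,3), right 1 to (3,4) — 5 moves in all.
Check: all required cells visited.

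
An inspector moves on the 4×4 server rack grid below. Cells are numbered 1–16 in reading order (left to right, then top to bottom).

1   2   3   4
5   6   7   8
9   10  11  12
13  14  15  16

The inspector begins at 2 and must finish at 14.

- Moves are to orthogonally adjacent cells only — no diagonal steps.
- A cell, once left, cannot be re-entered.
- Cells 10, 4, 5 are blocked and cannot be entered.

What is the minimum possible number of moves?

The Manhattan distance from 2 to 14 is |1−4| + |2−2| = 3, so at least 3 moves are needed.
That bound ignores the blocked cells. Measuring each leg by the fewest moves that actually steer around them (2→14: 5) raises the lower bound to 5.
A route of 5 moves exists: 2 → 6 → 7 → 11 → 15 → 14.
Since 5 matches that lower bound, it is optimal.

5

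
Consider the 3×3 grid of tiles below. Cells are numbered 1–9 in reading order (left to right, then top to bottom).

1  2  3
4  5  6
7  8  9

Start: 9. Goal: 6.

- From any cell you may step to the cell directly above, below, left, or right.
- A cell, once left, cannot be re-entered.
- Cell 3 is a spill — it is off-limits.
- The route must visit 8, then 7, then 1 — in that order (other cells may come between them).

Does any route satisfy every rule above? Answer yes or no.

One route that works: 9 → 8 → 7 → 4 → 1 → 2 → 5 → 6.

yes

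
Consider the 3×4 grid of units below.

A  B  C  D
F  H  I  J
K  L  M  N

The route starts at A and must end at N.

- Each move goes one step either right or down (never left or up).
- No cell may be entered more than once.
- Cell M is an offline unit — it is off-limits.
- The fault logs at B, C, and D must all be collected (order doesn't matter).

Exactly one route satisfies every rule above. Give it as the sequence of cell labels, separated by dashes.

A - B - C - D - J - N

Moves only go right or down, so the column and row indices never decrease.
Route from A: right 3 to D, down 2 to N — 5 moves in all.
Check: all required cells visited.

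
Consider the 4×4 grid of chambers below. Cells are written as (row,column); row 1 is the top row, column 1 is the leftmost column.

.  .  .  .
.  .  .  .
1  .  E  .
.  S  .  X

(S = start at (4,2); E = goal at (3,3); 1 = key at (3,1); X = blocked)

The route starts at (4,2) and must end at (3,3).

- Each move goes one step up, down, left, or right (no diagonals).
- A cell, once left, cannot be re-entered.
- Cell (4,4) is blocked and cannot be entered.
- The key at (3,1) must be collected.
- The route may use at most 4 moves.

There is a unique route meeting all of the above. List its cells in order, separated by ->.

(4,2) -> (4,1) -> (3,1) -> (3,2) -> (3,3)

The 4-move cap with required stops at (3,1) leaves no slack for detours.
Route from (4,2): left to (4,1), up to (3,1), 2× right (reaching (3,3)) — 4 moves in all.
Check: all required cells visited; 4 ≤ 4 moves.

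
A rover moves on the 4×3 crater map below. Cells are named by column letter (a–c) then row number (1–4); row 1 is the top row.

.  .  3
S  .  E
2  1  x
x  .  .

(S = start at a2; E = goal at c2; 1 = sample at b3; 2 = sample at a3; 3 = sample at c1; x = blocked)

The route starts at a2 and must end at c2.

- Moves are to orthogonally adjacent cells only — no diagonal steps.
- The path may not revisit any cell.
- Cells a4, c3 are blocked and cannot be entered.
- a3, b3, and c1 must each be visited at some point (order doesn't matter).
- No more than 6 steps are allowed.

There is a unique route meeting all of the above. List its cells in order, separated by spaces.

a2 a3 b3 b2 b1 c1 c2

The 6-move cap with required stops at a3, b3, c1 leaves no slack for detours.
Route from a2: down to a3, right to b3, 2× up (reaching b1), right to c1, down to c2 — 6 moves in all.
Check: all required cells visited; 6 ≤ 6 moves.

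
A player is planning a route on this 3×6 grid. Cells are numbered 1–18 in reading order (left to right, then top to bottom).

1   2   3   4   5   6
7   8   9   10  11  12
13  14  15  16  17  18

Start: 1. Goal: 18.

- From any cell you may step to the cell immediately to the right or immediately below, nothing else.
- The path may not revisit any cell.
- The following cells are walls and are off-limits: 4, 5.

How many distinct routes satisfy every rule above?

A right/down-only route from 1 to 18 makes exactly 2 down-moves and 5 right-moves in some order.
With no other constraints that would be C(7,2) = 21 routes.
Subtract routes through each blocked cell (inclusion–exclusion for overlaps): − through 4: 6 − through 5: 3 + through 4&5: 3 → 15.
That gives 15 routes.

15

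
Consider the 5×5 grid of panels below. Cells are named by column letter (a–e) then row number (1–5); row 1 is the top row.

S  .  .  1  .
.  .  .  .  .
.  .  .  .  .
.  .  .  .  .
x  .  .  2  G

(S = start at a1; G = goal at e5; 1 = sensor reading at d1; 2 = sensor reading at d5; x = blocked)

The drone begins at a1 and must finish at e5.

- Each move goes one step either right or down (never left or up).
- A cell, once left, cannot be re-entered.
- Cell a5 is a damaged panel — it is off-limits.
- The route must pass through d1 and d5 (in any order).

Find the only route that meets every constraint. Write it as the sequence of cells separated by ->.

a1 -> b1 -> c1 -> d1 -> d2 -> d3 -> d4 -> d5 -> e5

Moves only go right or down, so the column and row indices never decrease.
Route from a1: right 3 to d1, down 4 to d5, right 1 to e5 — 8 moves in all.
Check: all required cells visited.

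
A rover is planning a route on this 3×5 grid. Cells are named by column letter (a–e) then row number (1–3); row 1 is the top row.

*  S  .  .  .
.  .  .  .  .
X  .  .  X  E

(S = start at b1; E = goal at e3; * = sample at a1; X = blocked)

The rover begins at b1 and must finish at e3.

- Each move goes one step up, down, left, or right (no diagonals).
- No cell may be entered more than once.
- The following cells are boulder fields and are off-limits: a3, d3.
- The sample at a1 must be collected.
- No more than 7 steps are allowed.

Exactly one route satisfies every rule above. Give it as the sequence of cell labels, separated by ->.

Any route must reach a1 and still end at e3 within 7 moves, so the order of the required stops is forced.
Route from b1: left to a1, down to a2, 4× right (reaching e2), down to e3 — 7 moves in all.
Check: all required cells visited; 7 ≤ 7 moves.

b1 -> a1 -> a2 -> b2 -> c2 -> d2 -> e2 -> e3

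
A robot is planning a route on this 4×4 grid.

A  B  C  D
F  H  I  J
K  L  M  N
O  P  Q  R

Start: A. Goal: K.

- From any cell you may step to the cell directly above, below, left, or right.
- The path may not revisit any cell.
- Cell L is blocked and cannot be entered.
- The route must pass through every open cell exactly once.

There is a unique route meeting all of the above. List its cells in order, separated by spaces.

Need to visit all 15 open cells exactly once, starting at A and ending at K.
Cell O has only two open neighbours (K and P), so the path must pass straight through it: one of those is the cell it's entered from and the other is where it exits.
Route from A: down to F, right to H, up to B, 2× right (reaching D), down to J, left to I, down to M, right to N, down to R, 3× left (reaching O), up to K — 14 moves in all.
Check: all 15 open cells covered.

A F H B C D J I M N R Q P O K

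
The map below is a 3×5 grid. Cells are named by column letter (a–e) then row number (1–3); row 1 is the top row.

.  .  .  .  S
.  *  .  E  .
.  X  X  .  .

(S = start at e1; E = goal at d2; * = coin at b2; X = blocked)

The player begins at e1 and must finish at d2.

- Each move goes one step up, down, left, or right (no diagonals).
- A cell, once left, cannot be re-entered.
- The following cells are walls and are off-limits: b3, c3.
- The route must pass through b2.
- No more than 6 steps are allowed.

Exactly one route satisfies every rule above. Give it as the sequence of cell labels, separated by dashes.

Any route must reach b2 and still end at d2 within 6 moves, so the order of the required stops is forced.
Route from e1: left 3 to b1, down 1 to b2, right 2 to d2 — 6 moves in all.
Check: all required cells visited; 6 ≤ 6 moves.

e1 - d1 - c1 - b1 - b2 - c2 - d2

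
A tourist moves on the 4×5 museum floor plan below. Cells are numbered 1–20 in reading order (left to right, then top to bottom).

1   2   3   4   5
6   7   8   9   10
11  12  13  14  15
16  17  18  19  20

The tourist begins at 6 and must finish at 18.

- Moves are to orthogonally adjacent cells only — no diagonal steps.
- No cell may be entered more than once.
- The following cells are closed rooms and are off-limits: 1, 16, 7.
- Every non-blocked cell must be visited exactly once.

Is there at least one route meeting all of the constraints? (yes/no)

Cell 2 has only one open neighbour but is neither the start nor the goal, so a Hamiltonian route would have to both enter and leave it through the same neighbour — impossible without revisiting.

no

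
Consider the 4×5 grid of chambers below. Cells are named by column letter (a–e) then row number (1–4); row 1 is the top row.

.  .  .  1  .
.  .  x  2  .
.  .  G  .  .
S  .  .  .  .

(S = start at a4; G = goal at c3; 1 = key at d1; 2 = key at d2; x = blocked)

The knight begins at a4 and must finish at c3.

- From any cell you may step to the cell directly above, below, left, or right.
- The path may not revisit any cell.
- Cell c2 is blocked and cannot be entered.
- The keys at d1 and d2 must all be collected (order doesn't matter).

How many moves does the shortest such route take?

9

Any route passes through d1 and d2 in some order between a4 and c3. Summing Manhattan distances along each leg and taking the cheapest ordering (a4 → d1 → d2 → c3) gives a lower bound of 6 + 1 + 2 = 9 moves.
A route of 9 moves achieves this: a4 → a3 → a2 → a1 → b1 → c1 → d1 → d2 → d3 → c3.
Since 9 matches the lower bound, it is optimal.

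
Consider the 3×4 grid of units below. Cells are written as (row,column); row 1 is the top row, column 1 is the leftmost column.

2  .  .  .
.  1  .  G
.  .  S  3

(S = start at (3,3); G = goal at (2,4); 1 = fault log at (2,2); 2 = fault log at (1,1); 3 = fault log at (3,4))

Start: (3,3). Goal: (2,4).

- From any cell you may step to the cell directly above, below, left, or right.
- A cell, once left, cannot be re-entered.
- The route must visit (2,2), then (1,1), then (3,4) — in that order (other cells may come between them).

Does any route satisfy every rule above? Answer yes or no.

Even ignoring the required order, no revisit-free route from (3,3) to (2,4) manages to pass through all of (2,2), (1,1), and (3,4): branching out from (3,3), every path either misses one of them or, having collected them, can no longer reach (2,4) without re-entering a cell.

no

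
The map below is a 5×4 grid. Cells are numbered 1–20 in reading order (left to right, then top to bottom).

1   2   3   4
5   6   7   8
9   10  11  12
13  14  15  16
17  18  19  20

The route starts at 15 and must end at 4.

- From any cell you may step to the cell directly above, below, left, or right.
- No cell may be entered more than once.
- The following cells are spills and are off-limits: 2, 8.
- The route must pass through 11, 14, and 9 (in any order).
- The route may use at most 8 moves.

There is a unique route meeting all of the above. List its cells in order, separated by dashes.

The 8-move cap with required stops at 11, 14, 9 leaves no slack for detours.
Route from 15: 2× left (reaching 13), up to 9, 2× right (reaching 11), 2× up (reaching 3), right to 4 — 8 moves in all.
Check: all required cells visited; 8 ≤ 8 moves.

15 - 14 - 13 - 9 - 10 - 11 - 7 - 3 - 4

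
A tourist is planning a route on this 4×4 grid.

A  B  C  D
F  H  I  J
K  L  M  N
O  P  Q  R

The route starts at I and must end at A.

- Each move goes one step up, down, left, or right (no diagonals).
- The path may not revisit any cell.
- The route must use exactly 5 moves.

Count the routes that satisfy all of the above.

Need simple routes of exactly 5 moves from I to A (Manhattan distance 3, so 1 moves are spent on a detour and 1 undoing it).
Enumerating: I C B H F A | I M L H B A | I M L H F A | I M L K F A | I H L K F A | I J D C B A.
That gives 6 routes.

6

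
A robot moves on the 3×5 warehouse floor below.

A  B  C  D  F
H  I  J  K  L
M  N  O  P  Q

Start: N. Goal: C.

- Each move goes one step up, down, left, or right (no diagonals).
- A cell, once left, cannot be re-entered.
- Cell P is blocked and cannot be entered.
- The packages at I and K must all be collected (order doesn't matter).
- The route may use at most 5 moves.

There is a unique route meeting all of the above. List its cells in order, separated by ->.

N -> I -> J -> K -> D -> C

Any route must reach I and K and still end at C within 5 moves, so the order of the required stops is forced.
Route from N: up 1 to I, right 2 to K, up 1 to D, left 1 to C — 5 moves in all.
Check: all required cells visited; 5 ≤ 5 moves.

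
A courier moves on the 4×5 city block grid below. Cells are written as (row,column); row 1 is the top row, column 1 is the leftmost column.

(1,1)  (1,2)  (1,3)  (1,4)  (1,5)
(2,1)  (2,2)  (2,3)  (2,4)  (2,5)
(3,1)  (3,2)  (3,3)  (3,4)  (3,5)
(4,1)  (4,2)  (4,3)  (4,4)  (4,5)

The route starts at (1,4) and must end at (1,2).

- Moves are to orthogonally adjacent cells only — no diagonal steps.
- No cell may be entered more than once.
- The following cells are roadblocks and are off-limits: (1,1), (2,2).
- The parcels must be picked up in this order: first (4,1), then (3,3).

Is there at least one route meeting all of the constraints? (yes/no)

One route that works: (1,4) → (2,4) → (3,4) → (4,4) → (4,3) → (4,2) → (4,1) → (3,1) → (3,2) → (3,3) → (2,3) → (1,3) → (1,2).

yes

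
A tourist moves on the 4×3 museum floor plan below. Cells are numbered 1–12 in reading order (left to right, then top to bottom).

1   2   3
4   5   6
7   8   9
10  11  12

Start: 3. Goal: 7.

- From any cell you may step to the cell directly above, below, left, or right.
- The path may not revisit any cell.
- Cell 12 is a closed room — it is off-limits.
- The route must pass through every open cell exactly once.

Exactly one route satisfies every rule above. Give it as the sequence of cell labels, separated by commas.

Need to visit all 11 open cells exactly once, starting at 3 and ending at 7.
Cell 9 has only two open neighbours (6 and 8), so the path must pass straight through it: one of those is the cell it's entered from and the other is where it exits.
Route from 3: left 2 to 1, down 1 to 4, right 2 to 6, down 1 to 9, left 1 to 8, down 1 to 11, left 1 to 10, up 1 to 7 — 10 moves in all.
Check: all 11 open cells covered.

3, 2, 1, 4, 5, 6, 9, 8, 11, 10, 7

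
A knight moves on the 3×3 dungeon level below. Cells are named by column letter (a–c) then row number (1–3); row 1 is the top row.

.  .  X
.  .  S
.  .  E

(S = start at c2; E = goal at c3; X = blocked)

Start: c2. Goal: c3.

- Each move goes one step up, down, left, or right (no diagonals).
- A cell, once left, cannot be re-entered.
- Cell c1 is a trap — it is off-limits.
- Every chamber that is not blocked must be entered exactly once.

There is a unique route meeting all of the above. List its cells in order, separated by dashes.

Need to visit all 8 open cells exactly once, starting at c2 and ending at c3.
Cell a3 has only two open neighbours (a2 and b3), so the path must pass straight through it: one of those is the cell it's entered from and the other is where it exits.
Route from c2: left 1 to b2, up 1 to b1, left 1 to a1, down 2 to a3, right 2 to c3 — 7 moves in all.
Check: all 8 open cells covered.

c2 - b2 - b1 - a1 - a2 - a3 - b3 - c3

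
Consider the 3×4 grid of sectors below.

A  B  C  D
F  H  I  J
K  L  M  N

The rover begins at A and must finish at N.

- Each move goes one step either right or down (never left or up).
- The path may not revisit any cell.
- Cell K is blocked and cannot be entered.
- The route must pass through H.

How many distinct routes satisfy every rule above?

6

A right/down-only route from A to N makes exactly 2 down-moves and 3 right-moves in some order.
With no other constraints that would be C(5,2) = 10 routes.
Split at H and multiply the segment counts (each segment already excludes blocked cells): A→H: 2; H→N: 3; product = 6.
That gives 6 routes.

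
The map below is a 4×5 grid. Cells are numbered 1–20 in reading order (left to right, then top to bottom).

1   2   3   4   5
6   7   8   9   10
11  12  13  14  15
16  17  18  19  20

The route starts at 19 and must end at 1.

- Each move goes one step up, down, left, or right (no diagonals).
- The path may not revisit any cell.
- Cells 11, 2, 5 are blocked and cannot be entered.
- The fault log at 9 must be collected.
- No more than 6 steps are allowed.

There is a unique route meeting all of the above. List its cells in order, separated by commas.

Any route must reach 9 and still end at 1 within 6 moves, so the order of the required stops is forced.
Route from 19: 2× up (reaching 9), 3× left (reaching 6), up to 1 — 6 moves in all.
Check: all required cells visited; 6 ≤ 6 moves.

19, 14, 9, 8, 7, 6, 1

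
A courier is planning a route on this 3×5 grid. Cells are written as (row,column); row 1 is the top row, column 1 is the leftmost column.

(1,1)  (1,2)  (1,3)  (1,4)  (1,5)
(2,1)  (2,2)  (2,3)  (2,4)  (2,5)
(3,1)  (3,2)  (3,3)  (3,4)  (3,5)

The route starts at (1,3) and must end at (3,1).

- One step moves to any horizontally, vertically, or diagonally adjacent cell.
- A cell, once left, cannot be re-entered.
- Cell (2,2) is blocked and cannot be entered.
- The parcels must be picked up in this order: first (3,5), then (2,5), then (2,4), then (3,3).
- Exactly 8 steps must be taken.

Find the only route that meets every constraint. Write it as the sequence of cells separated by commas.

The waypoints must appear in the order (3,5), (2,5), (2,4), (3,3), with no cell reused.
Route from (1,3): down 1 to (2,3), down-right 1 to (3,4), right 1 to (3,5), up 1 to (2,5), left 1 to (2,4), down-left 1 to (3,3), left 2 to (3,1) — 8 moves in all.
Check: order respected ((3,5) at step 3, (2,5) at step 4, (2,4) at step 5, (3,3) at step 6); 8 moves as required.

(1,3), (2,3), (3,4), (3,5), (2,5), (2,4), (3,3), (3,2), (3,1)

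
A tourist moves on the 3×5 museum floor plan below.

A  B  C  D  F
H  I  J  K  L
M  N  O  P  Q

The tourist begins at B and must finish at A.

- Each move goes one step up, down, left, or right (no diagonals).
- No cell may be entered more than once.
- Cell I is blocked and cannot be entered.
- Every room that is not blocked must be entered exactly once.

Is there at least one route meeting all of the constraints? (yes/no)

yes

One route that works: B → C → J → K → D → F → L → Q → P → O → N → M → H → A.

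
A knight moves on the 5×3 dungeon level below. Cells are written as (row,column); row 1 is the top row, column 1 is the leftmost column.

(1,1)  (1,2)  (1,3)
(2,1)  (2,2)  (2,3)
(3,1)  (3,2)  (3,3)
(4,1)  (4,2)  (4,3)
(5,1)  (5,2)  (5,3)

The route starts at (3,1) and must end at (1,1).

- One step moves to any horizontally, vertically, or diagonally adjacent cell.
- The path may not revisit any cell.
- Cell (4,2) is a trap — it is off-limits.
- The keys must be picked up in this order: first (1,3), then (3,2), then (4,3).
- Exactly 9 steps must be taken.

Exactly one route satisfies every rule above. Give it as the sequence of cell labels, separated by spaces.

The waypoints must appear in the order (1,3), (3,2), (4,3), with no cell reused.
Route from (3,1): up 1 to (2,1), up-right 1 to (1,2), right 1 to (1,3), down 1 to (2,3), down-left 1 to (3,2), down-right 1 to (4,3), up 1 to (3,3), up-left 2 to (1,1) — 9 moves in all.
Check: order respected ((1,3) at step 3, (3,2) at step 5, (4,3) at step 6); 9 moves as required.

(3,1) (2,1) (1,2) (1,3) (2,3) (3,2) (4,3) (3,3) (2,2) (1,1)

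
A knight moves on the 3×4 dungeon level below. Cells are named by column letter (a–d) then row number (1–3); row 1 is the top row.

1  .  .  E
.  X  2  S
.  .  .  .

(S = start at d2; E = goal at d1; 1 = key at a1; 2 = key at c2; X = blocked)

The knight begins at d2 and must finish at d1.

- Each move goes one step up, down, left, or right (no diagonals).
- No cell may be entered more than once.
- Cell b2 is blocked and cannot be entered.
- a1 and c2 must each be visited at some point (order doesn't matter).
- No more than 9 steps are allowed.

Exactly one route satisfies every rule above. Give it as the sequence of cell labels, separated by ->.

The 9-move cap with required stops at a1, c2 leaves no slack for detours.
Route from d2: left 1 to c2, down 1 to c3, left 2 to a3, up 2 to a1, right 3 to d1 — 9 moves in all.
Check: all required cells visited; 9 ≤ 9 moves.

d2 -> c2 -> c3 -> b3 -> a3 -> a2 -> a1 -> b1 -> c1 -> d1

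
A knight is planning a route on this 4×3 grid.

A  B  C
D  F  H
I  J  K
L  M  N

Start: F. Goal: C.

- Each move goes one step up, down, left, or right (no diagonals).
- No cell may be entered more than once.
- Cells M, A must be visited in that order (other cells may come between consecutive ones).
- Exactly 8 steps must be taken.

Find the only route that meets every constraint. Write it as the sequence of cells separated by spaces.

F J M L I D A B C

The waypoints must appear in the order M, A, with no cell reused.
Route from F: 2× down (reaching M), left to L, 3× up (reaching A), 2× right (reaching C) — 8 moves in all.
Check: order respected (M at step 2, A at step 6); 8 moves as required.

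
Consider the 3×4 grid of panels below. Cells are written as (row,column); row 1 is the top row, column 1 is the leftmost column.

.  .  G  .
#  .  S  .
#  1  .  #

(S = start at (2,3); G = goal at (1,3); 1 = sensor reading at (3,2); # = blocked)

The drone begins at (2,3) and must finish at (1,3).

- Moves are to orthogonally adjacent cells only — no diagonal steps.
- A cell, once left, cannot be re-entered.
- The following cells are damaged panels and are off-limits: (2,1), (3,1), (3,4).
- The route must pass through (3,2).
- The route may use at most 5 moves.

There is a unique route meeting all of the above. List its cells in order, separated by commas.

The budget equals the shortest possible length, so every move has to be on a shortest route through the required cells.
Route from (2,3): down to (3,3), left to (3,2), 2× up (reaching (1,2)), right to (1,3) — 5 moves in all.
Check: all required cells visited; 5 ≤ 5 moves.

(2,3), (3,3), (3,2), (2,2), (1,2), (1,3)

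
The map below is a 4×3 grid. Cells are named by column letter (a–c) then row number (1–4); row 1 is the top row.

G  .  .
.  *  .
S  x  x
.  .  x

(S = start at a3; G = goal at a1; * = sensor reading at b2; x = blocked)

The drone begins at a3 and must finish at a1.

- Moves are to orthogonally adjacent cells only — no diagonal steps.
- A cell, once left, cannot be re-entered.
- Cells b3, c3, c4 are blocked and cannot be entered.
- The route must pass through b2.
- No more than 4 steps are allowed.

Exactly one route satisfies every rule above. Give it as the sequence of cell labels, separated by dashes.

a3 - a2 - b2 - b1 - a1

The 4-move cap with required stops at b2 leaves no slack for detours.
Route from a3: up 1 to a2, right 1 to b2, up 1 to b1, left 1 to a1 — 4 moves in all.
Check: all required cells visited; 4 ≤ 4 moves.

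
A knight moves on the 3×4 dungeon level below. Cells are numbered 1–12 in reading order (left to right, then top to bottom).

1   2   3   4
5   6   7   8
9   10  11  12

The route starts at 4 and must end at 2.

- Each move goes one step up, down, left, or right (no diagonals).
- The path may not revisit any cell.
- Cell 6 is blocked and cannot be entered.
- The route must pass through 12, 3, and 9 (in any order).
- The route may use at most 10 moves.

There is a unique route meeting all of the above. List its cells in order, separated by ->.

The budget equals the shortest possible length, so every move has to be on a shortest route through the required cells.
Route from 4: left to 3, down to 7, right to 8, down to 12, 3× left (reaching 9), 2× up (reaching 1), right to 2 — 10 moves in all.
Check: all required cells visited; 10 ≤ 10 moves.

4 -> 3 -> 7 -> 8 -> 12 -> 11 -> 10 -> 9 -> 5 -> 1 -> 2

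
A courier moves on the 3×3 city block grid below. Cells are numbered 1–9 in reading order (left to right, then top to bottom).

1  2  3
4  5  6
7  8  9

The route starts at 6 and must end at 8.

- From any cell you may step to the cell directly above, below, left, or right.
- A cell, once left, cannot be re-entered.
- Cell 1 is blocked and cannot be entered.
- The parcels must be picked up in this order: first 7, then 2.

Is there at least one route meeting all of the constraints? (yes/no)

no

Ignoring the required order, 1 revisit-free route from 6 to 8 passes through all of 7 and 2; the waypoint orders that occur are 2 → 7 (1) — never 7 → 2.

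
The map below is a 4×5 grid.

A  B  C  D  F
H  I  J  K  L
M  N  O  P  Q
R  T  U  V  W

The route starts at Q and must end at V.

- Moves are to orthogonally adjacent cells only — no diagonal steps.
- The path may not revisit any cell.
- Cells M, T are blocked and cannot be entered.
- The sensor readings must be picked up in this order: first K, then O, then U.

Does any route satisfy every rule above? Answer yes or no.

yes

One route that works: Q → L → K → P → O → U → V.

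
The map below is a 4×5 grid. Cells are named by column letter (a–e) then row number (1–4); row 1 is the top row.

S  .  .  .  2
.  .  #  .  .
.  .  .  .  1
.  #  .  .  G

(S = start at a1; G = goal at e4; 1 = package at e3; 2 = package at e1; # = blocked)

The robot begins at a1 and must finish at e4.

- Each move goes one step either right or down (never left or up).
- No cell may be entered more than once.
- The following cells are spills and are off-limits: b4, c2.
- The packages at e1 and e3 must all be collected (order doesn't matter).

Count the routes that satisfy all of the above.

1

A right/down-only route from a1 to e4 makes exactly 3 down-moves and 4 right-moves in some order.
With no other constraints that would be C(7,3) = 35 routes.
A monotone route can only reach the required cells in the order e1, e3, so split there and multiply the segment counts (each segment already excludes blocked cells): a1→e1: 1; e1→e3: 1; e3→e4: 1; product = 1.
That gives 1 route.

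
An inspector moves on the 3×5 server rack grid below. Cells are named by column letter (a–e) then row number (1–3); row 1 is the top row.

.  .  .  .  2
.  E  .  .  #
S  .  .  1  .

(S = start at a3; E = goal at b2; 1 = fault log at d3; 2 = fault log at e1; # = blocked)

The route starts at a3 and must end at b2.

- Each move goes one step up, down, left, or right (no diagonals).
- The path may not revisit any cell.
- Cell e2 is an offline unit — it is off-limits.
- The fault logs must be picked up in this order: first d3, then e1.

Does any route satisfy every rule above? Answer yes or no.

e1 must be visited but has only one open neighbour (d1), and it is neither the start nor the goal — the route would have to enter and leave through d1, re-entering it.

no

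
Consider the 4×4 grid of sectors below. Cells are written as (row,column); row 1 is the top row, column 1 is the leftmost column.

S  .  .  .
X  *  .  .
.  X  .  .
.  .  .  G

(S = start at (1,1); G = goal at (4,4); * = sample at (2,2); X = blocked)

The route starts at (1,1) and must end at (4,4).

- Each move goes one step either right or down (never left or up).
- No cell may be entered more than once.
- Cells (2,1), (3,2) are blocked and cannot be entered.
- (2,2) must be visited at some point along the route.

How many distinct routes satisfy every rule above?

A right/down-only route from (1,1) to (4,4) makes exactly 3 down-moves and 3 right-moves in some order.
With no other constraints that would be C(6,3) = 20 routes.
Split at (2,2) and multiply the segment counts (each segment already excludes blocked cells): (1,1)→(2,2): 1; (2,2)→(4,4): 3; product = 3.
That gives 3 routes.

3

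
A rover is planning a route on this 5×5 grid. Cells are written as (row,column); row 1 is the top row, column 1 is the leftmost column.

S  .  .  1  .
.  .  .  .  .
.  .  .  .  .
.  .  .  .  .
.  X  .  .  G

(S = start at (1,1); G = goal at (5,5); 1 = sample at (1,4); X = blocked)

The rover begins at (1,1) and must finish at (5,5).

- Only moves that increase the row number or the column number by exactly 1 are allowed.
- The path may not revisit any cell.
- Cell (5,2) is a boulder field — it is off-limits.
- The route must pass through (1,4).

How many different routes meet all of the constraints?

5

A right/down-only route from (1,1) to (5,5) makes exactly 4 down-moves and 4 right-moves in some order.
With no other constraints that would be C(8,4) = 70 routes.
Split at (1,4) and multiply the segment counts (each segment already excludes blocked cells): (1,1)→(1,4): 1; (1,4)→(5,5): 5; product = 5.
That gives 5 routes.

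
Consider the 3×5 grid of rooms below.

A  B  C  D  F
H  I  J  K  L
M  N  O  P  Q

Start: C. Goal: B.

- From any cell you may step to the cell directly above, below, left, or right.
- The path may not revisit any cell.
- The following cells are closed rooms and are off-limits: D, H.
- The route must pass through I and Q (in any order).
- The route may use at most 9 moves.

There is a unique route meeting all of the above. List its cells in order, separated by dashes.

The budget equals the shortest possible length, so every move has to be on a shortest route through the required cells.
Route from C: down to J, 2× right (reaching L), down to Q, 3× left (reaching N), 2× up (reaching B) — 9 moves in all.
Check: all required cells visited; 9 ≤ 9 moves.

C - J - K - L - Q - P - O - N - I - B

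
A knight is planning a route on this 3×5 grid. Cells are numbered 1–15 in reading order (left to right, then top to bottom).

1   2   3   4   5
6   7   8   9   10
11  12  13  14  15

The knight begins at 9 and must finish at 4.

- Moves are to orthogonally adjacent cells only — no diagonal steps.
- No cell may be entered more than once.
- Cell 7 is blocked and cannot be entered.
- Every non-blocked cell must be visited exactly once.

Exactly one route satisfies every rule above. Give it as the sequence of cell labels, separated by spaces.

9 8 3 2 1 6 11 12 13 14 15 10 5 4

Need to visit all 14 open cells exactly once, starting at 9 and ending at 4.
Cell 1 has only two open neighbours (6 and 2), so the path must pass straight through it: one of those is the cell it's entered from and the other is where it exits.
Route from 9: left to 8, up to 3, 2× left (reaching 1), 2× down (reaching 11), 4× right (reaching 15), 2× up (reaching 5), left to 4 — 13 moves in all.
Check: all 14 open cells covered.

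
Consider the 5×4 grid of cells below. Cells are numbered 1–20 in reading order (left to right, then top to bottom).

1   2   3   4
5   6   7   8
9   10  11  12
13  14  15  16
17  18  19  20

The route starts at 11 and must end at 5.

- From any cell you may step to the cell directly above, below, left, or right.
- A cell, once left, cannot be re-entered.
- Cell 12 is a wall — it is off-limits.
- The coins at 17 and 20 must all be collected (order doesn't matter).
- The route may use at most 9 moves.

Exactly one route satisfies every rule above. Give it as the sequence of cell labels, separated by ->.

11 -> 15 -> 16 -> 20 -> 19 -> 18 -> 17 -> 13 -> 9 -> 5

The 9-move cap with required stops at 17, 20 leaves no slack for detours.
Route from 11: down to 15, right to 16, down to 20, 3× left (reaching 17), 3× up (reaching 5) — 9 moves in all.
Check: all required cells visited; 9 ≤ 9 moves.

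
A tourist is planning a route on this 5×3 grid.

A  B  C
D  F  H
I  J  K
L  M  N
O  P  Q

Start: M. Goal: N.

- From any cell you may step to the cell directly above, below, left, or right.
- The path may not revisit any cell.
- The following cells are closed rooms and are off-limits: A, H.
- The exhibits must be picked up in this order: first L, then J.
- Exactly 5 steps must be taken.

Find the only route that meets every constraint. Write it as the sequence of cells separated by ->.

The waypoints must appear in the order L, J, with no cell reused.
Route from M: left to L, up to I, 2× right (reaching K), down to N — 5 moves in all.
Check: order respected (L at step 1, J at step 3); 5 moves as required.

M -> L -> I -> J -> K -> N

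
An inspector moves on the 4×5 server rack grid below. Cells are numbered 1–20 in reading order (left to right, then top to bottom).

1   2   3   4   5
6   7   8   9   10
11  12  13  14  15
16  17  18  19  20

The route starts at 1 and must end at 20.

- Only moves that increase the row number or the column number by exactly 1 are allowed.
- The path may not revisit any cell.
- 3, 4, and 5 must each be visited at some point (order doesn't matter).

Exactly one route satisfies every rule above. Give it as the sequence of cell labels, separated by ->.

1 -> 2 -> 3 -> 4 -> 5 -> 10 -> 15 -> 20

Moves only go right or down, so the column and row indices never decrease.
Route from 1: right 4 to 5, down 3 to 20 — 7 moves in all.
Check: all required cells visited.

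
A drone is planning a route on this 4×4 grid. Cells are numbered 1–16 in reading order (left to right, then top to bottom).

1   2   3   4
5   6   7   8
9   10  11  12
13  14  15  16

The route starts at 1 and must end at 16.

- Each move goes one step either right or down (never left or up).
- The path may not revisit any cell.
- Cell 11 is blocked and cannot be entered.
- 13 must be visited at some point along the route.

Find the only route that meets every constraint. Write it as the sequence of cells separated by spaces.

1 5 9 13 14 15 16

Moves only go right or down, so the column and row indices never decrease.
Route from 1: 3× down (reaching 13), 3× right (reaching 16) — 6 moves in all.
Check: all required cells visited.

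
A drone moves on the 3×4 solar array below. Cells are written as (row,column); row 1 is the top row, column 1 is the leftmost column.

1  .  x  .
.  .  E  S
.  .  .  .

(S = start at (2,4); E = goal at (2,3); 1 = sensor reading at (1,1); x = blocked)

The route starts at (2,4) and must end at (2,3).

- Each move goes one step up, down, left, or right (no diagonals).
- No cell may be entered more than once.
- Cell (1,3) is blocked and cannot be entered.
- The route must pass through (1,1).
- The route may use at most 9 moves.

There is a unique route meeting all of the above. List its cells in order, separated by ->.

The 9-move cap with required stops at (1,1) leaves no slack for detours.
Route from (2,4): down to (3,4), 3× left (reaching (3,1)), 2× up (reaching (1,1)), right to (1,2), down to (2,2), right to (2,3) — 9 moves in all.
Check: all required cells visited; 9 ≤ 9 moves.

(2,4) -> (3,4) -> (3,3) -> (3,2) -> (3,1) -> (2,1) -> (1,1) -> (1,2) -> (2,2) -> (2,3)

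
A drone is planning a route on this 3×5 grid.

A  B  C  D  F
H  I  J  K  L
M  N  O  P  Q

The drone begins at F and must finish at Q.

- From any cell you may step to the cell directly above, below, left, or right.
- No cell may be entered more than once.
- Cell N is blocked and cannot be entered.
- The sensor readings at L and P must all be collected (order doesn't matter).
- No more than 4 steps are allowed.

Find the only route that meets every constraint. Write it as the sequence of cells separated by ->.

F -> L -> K -> P -> Q

The budget equals the shortest possible length, so every move has to be on a shortest route through the required cells.
Route from F: down to L, left to K, down to P, right to Q — 4 moves in all.
Check: all required cells visited; 4 ≤ 4 moves.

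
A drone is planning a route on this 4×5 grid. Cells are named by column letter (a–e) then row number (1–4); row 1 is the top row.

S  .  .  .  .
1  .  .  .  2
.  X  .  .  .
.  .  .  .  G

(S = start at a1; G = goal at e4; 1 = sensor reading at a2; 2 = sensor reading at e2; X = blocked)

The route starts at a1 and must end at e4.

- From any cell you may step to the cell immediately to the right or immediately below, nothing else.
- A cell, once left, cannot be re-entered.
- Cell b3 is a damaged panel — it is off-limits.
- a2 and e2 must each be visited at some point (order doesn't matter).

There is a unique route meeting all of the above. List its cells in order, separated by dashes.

a1 - a2 - b2 - c2 - d2 - e2 - e3 - e4

Moves only go right or down, so the column and row indices never decrease.
Route from a1: down 1 to a2, right 4 to e2, down 2 to e4 — 7 moves in all.
Check: all required cells visited.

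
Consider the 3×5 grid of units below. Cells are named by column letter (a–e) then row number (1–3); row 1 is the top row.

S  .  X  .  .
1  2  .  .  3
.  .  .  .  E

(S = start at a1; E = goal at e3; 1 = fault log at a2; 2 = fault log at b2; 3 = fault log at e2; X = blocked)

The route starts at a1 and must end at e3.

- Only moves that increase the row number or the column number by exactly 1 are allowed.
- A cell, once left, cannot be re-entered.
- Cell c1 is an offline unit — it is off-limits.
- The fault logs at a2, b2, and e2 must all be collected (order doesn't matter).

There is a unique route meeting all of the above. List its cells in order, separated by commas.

Moves only go right or down, so the column and row indices never decrease.
Route from a1: down to a2, 4× right (reaching e2), down to e3 — 6 moves in all.
Check: all required cells visited.

a1, a2, b2, c2, d2, e2, e3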